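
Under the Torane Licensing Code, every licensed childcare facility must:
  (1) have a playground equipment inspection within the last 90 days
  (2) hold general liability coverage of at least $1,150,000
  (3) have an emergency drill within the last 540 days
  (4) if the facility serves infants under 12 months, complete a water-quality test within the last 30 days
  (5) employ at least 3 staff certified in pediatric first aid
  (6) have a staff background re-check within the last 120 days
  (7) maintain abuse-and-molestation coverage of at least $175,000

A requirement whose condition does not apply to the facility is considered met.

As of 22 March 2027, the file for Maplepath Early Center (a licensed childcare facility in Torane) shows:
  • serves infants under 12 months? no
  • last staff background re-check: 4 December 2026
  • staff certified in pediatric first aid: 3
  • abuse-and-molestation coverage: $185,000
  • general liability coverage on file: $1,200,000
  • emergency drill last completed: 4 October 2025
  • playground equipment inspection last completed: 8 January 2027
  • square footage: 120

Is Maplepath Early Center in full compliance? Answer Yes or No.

Yes

1. playground equipment inspection 73 days ago vs limit 90 → met
2. general liability coverage $1,200,000 ≥ $1,150,000 → met
3. emergency drill 534 days ago vs limit 540 → met
4. condition 'serves infants under 12 months' does not hold → requirement n/a → met
5. staff certified in pediatric first aid 3 ≥ 3 → met
6. staff background re-check 108 days ago vs limit 120 → met
7. abuse-and-molestation coverage $185,000 ≥ $175,000 → met
All met.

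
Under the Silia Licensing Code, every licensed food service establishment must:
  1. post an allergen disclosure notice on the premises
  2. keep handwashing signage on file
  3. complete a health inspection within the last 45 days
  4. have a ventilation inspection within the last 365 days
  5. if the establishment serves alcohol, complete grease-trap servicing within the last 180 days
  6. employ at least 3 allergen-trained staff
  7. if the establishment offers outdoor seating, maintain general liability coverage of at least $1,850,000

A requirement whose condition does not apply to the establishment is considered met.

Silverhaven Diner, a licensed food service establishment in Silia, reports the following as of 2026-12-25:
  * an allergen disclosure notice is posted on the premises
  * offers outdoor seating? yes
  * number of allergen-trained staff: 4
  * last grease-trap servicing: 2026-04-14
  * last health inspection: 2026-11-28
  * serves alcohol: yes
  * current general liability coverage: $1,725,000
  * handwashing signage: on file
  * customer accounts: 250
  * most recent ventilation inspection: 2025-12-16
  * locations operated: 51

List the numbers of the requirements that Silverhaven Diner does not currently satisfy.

1. allergen disclosure notice present → met
2. handwashing signage present → met
3. health inspection 27 days ago vs limit 45 → met
4. ventilation inspection 374 days ago vs limit 365 → not met
5. condition 'serves alcohol' holds; grease-trap servicing 255 days ago vs limit 180 → not met
6. allergen-trained staff 4 ≥ 3 → met
7. condition 'offers outdoor seating' holds; general liability coverage $1,725,000 < $1,850,000 → not met
Not met: 4, 5, 7

4, 5, 7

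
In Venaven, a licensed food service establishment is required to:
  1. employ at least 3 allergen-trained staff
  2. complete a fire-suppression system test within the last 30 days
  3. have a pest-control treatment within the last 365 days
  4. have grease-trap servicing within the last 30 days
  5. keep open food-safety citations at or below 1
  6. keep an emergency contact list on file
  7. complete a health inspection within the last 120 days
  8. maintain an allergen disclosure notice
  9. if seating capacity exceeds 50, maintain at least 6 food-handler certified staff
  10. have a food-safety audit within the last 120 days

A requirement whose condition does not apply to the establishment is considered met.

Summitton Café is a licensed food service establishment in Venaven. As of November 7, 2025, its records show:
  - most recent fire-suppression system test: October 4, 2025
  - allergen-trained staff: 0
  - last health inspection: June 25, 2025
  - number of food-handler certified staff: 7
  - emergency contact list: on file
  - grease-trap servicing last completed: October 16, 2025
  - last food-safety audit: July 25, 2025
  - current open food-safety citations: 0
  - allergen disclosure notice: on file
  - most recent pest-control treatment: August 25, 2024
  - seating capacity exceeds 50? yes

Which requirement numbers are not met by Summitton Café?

1. allergen-trained staff 0 < 3 → not met
2. fire-suppression system test 34 days ago vs limit 30 → not met
3. pest-control treatment 439 days ago vs limit 365 → not met
4. grease-trap servicing 22 days ago vs limit 30 → met
5. open food-safety citations 0 ≤ 1 → met
6. emergency contact list present → met
7. health inspection 135 days ago vs limit 120 → not met
8. allergen disclosure notice present → met
9. condition 'seating capacity exceeds 50' holds; food-handler certified staff 7 ≥ 6 → met
10. food-safety audit 105 days ago vs limit 120 → met
Not met: 1, 2, 3, 7

1, 2, 3, 7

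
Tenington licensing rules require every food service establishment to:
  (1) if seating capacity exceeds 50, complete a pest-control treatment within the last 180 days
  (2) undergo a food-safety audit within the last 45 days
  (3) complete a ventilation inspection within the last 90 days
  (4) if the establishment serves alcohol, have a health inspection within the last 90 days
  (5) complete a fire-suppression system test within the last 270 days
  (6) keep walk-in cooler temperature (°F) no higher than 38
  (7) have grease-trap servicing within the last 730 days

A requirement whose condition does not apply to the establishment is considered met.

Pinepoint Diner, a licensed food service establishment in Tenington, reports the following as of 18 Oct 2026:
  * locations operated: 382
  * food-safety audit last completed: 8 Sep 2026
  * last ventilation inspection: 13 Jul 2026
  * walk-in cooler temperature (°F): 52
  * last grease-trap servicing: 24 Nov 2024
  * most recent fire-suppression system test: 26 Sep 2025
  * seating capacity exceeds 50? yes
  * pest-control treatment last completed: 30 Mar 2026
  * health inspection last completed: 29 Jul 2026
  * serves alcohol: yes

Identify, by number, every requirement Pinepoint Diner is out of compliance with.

1. condition 'seating capacity exceeds 50' holds; pest-control treatment 202 days ago vs limit 180 → not met
2. food-safety audit 40 days ago vs limit 45 → met
3. ventilation inspection 97 days ago vs limit 90 → not met
4. condition 'serves alcohol' holds; health inspection 81 days ago vs limit 90 → met
5. fire-suppression system test 387 days ago vs limit 270 → not met
6. walk-in cooler temperature (°F) 52 > 38 → not met
7. grease-trap servicing 693 days ago vs limit 730 → met
Not met: 1, 3, 5, 6

1, 3, 5, 6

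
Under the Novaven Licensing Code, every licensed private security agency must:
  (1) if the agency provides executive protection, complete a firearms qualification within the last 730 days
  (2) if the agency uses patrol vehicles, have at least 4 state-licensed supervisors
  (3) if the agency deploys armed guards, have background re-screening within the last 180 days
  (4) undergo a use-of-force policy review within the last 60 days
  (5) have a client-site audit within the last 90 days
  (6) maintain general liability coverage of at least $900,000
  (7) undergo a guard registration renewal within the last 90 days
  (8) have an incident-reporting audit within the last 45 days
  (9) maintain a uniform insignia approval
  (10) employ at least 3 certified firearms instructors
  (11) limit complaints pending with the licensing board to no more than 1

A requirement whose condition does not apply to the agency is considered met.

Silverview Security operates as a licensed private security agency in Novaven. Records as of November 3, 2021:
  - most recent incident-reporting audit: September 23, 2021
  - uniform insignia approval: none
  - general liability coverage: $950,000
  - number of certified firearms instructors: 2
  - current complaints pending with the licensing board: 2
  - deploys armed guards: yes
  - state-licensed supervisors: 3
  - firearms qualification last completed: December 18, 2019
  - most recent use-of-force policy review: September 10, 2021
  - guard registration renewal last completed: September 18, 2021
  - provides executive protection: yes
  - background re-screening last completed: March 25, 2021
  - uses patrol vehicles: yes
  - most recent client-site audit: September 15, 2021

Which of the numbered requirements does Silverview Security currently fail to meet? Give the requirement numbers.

1. condition 'provides executive protection' holds; firearms qualification 686 days ago vs limit 730 → met
2. condition 'uses patrol vehicles' holds; state-licensed supervisors 3 < 4 → not met
3. condition 'deploys armed guards' holds; background re-screening 223 days ago vs limit 180 → not met
4. use-of-force policy review 54 days ago vs limit 60 → met
5. client-site audit 49 days ago vs limit 90 → met
6. general liability coverage $950,000 ≥ $900,000 → met
7. guard registration renewal 46 days ago vs limit 90 → met
8. incident-reporting audit 41 days ago vs limit 45 → met
9. uniform insignia approval absent → not met
10. certified firearms instructors 2 < 3 → not met
11. complaints pending with the licensing board 2 > 1 → not met
Not met: 2, 3, 9, 10, 11

2, 3, 9, 10, 11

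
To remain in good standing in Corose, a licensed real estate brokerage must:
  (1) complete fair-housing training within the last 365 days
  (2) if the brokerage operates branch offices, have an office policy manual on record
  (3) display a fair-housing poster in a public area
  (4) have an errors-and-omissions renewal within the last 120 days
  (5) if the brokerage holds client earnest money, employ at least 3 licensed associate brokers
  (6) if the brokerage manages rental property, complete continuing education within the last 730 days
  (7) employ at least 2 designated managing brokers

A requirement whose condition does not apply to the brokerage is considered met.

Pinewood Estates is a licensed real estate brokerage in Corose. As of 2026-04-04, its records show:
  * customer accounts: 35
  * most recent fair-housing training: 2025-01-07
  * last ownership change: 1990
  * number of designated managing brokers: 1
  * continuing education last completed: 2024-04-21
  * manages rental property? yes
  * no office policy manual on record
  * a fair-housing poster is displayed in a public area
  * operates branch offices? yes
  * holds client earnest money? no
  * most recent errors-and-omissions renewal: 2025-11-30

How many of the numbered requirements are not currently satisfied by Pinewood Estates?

4

1. fair-housing training 452 days ago vs limit 365 → not met
2. condition 'operates branch offices' holds; office policy manual absent → not met
3. fair-housing poster present → met
4. errors-and-omissions renewal 125 days ago vs limit 120 → not met
5. condition 'holds client earnest money' does not hold → requirement n/a → met
6. condition 'manages rental property' holds; continuing education 713 days ago vs limit 730 → met
7. designated managing brokers 1 < 2 → not met
Not met: 4 of 7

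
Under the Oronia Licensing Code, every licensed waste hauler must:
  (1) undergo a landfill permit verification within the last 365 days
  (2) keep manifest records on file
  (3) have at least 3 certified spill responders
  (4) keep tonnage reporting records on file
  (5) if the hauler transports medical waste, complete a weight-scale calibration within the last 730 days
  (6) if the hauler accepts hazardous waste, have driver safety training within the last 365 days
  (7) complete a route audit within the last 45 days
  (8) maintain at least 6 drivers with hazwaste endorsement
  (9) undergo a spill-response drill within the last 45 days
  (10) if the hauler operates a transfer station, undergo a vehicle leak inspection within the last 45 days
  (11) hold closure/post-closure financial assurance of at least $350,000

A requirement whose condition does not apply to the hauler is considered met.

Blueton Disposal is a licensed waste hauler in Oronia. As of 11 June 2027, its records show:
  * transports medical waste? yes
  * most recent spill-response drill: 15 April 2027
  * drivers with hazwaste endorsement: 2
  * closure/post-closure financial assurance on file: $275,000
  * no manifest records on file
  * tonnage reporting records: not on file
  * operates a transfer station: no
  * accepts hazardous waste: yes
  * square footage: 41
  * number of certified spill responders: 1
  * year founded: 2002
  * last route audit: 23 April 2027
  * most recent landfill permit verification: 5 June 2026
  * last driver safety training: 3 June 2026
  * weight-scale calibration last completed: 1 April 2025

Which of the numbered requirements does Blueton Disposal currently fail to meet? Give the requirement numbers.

1. landfill permit verification 371 days ago vs limit 365 → not met
2. manifest records absent → not met
3. certified spill responders 1 < 3 → not met
4. tonnage reporting records absent → not met
5. condition 'transports medical waste' holds; weight-scale calibration 801 days ago vs limit 730 → not met
6. condition 'accepts hazardous waste' holds; driver safety training 373 days ago vs limit 365 → not met
7. route audit 49 days ago vs limit 45 → not met
8. drivers with hazwaste endorsement 2 < 6 → not met
9. spill-response drill 57 days ago vs limit 45 → not met
10. condition 'operates a transfer station' does not hold → requirement n/a → met
11. closure/post-closure financial assurance $275,000 < $350,000 → not met
Not met: 1, 2, 3, 4, 5, 6, 7, 8, 9, 11

1, 2, 3, 4, 5, 6, 7, 8, 9, 11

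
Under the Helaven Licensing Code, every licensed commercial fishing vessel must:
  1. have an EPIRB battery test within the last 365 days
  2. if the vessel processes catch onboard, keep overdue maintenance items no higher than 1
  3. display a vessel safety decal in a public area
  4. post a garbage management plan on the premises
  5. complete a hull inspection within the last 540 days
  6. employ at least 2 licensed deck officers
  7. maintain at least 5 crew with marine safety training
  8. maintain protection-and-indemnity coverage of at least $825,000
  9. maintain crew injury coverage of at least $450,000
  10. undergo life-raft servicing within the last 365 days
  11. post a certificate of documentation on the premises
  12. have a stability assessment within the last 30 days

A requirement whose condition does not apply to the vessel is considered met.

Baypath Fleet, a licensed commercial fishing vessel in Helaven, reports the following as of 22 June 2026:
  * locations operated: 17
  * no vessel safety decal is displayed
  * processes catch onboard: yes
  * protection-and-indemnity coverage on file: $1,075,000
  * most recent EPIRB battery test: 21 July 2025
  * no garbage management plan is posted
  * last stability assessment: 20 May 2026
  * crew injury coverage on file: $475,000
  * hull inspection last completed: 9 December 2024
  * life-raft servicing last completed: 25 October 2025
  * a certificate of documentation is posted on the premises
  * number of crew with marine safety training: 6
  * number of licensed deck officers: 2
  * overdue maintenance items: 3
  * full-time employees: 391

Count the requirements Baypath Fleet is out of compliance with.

5

1. EPIRB battery test 336 days ago vs limit 365 → met
2. condition 'processes catch onboard' holds; overdue maintenance items 3 > 1 → not met
3. vessel safety decal absent → not met
4. garbage management plan absent → not met
5. hull inspection 560 days ago vs limit 540 → not met
6. licensed deck officers 2 ≥ 2 → met
7. crew with marine safety training 6 ≥ 5 → met
8. protection-and-indemnity coverage $1,075,000 ≥ $825,000 → met
9. crew injury coverage $475,000 ≥ $450,000 → met
10. life-raft servicing 240 days ago vs limit 365 → met
11. certificate of documentation present → met
12. stability assessment 33 days ago vs limit 30 → not met
Not met: 5 of 12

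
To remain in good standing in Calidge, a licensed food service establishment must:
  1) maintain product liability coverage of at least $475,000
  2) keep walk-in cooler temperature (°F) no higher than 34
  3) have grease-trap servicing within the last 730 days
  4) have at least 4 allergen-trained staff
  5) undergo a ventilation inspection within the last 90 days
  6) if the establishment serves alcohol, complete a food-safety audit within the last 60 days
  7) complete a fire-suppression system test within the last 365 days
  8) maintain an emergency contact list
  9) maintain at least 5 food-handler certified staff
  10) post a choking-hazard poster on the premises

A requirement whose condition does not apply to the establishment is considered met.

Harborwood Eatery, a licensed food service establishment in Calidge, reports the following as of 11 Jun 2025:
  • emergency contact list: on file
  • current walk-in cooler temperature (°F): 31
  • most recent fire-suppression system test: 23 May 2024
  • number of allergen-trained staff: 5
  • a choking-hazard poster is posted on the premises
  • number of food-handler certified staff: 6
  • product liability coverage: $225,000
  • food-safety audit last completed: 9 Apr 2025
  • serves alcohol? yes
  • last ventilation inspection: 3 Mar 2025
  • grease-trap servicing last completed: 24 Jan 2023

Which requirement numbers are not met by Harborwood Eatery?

1. product liability coverage $225,000 < $475,000 → not met
2. walk-in cooler temperature (°F) 31 ≤ 34 → met
3. grease-trap servicing 869 days ago vs limit 730 → not met
4. allergen-trained staff 5 ≥ 4 → met
5. ventilation inspection 100 days ago vs limit 90 → not met
6. condition 'serves alcohol' holds; food-safety audit 63 days ago vs limit 60 → not met
7. fire-suppression system test 384 days ago vs limit 365 → not met
8. emergency contact list present → met
9. food-handler certified staff 6 ≥ 5 → met
10. choking-hazard poster present → met
Not met: 1, 3, 5, 6, 7

1, 3, 5, 6, 7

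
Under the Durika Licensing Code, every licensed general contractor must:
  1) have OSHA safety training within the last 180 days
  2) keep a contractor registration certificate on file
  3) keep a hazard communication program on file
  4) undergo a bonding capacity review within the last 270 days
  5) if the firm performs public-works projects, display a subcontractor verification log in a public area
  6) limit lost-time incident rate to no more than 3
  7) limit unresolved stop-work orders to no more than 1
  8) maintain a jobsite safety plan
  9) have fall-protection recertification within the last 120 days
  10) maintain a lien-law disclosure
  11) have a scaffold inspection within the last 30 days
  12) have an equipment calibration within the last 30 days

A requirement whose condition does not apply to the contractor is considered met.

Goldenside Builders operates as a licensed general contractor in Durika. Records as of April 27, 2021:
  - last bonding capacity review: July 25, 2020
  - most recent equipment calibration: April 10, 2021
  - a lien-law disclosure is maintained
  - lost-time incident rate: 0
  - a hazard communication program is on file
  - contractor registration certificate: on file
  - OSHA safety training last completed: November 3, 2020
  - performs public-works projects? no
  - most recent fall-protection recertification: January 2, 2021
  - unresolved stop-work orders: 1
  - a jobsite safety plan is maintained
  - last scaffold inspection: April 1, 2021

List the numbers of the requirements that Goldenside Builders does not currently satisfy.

1. OSHA safety training 175 days ago vs limit 180 → met
2. contractor registration certificate present → met
3. hazard communication program present → met
4. bonding capacity review 276 days ago vs limit 270 → not met
5. condition 'performs public-works projects' does not hold → requirement n/a → met
6. lost-time incident rate 0 ≤ 3 → met
7. unresolved stop-work orders 1 ≤ 1 → met
8. jobsite safety plan present → met
9. fall-protection recertification 115 days ago vs limit 120 → met
10. lien-law disclosure present → met
11. scaffold inspection 26 days ago vs limit 30 → met
12. equipment calibration 17 days ago vs limit 30 → met
Not met: 4

4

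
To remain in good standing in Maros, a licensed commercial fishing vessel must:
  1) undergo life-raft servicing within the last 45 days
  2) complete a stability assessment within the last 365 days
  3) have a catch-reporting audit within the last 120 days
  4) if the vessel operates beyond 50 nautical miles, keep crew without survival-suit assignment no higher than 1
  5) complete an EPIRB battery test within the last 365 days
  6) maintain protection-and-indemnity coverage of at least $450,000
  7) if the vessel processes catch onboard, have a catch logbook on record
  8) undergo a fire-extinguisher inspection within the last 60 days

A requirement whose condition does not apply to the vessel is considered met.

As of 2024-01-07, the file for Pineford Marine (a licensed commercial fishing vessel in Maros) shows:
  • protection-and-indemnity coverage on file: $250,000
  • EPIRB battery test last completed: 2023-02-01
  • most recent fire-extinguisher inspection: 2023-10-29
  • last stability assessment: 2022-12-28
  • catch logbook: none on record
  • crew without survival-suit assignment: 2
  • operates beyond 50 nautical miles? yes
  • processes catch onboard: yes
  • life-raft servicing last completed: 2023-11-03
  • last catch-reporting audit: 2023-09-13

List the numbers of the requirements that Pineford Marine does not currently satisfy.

1, 2, 4, 6, 7, 8

1. life-raft servicing 65 days ago vs limit 45 → not met
2. stability assessment 375 days ago vs limit 365 → not met
3. catch-reporting audit 116 days ago vs limit 120 → met
4. condition 'operates beyond 50 nautical miles' holds; crew without survival-suit assignment 2 > 1 → not met
5. EPIRB battery test 340 days ago vs limit 365 → met
6. protection-and-indemnity coverage $250,000 < $450,000 → not met
7. condition 'processes catch onboard' holds; catch logbook absent → not met
8. fire-extinguisher inspection 70 days ago vs limit 60 → not met
Not met: 1, 2, 4, 6, 7, 8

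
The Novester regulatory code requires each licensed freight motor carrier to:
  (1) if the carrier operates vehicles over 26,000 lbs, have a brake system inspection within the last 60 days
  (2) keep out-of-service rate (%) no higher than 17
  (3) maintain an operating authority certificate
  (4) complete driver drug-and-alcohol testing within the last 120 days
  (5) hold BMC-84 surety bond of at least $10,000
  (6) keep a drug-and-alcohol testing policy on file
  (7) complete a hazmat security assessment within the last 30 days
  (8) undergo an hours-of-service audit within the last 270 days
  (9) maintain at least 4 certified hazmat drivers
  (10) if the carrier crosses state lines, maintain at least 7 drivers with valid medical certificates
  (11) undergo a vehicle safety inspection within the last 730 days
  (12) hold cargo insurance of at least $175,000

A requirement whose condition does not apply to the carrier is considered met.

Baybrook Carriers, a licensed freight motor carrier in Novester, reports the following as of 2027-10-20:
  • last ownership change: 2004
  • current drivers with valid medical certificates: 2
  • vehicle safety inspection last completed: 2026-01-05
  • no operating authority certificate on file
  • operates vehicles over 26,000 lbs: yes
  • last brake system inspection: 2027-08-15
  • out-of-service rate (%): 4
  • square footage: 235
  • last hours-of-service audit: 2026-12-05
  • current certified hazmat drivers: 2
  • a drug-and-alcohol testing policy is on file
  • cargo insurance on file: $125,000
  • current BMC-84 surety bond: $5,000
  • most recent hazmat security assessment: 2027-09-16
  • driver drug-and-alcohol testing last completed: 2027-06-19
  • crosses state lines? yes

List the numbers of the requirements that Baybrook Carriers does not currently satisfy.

1, 3, 4, 5, 7, 8, 9, 10, 12

1. condition 'operates vehicles over 26,000 lbs' holds; brake system inspection 66 days ago vs limit 60 → not met
2. out-of-service rate (%) 4 ≤ 17 → met
3. operating authority certificate absent → not met
4. driver drug-and-alcohol testing 123 days ago vs limit 120 → not met
5. BMC-84 surety bond $5,000 < $10,000 → not met
6. drug-and-alcohol testing policy present → met
7. hazmat security assessment 34 days ago vs limit 30 → not met
8. hours-of-service audit 319 days ago vs limit 270 → not met
9. certified hazmat drivers 2 < 4 → not met
10. condition 'crosses state lines' holds; drivers with valid medical certificates 2 < 7 → not met
11. vehicle safety inspection 653 days ago vs limit 730 → met
12. cargo insurance $125,000 < $175,000 → not met
Not met: 1, 3, 4, 5, 7, 8, 9, 10, 12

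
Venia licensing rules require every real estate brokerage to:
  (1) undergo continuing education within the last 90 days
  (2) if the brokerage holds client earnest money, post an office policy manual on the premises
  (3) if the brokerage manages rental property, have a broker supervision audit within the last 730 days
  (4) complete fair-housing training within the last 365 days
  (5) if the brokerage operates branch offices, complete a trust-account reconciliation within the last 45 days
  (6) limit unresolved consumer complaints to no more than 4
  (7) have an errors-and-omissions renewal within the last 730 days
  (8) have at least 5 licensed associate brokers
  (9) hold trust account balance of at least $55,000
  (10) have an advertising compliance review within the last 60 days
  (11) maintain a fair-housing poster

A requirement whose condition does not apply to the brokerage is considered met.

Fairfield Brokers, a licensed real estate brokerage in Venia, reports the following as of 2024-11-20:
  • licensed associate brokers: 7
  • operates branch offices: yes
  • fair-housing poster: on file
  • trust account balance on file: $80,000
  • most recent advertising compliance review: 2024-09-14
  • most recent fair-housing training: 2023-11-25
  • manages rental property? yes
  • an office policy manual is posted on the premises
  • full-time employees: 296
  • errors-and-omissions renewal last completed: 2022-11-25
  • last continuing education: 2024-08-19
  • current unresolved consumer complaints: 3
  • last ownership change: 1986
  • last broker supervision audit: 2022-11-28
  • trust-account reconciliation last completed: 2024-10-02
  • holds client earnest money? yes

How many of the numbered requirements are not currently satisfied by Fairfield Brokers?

3

1. continuing education 93 days ago vs limit 90 → not met
2. condition 'holds client earnest money' holds; office policy manual present → met
3. condition 'manages rental property' holds; broker supervision audit 723 days ago vs limit 730 → met
4. fair-housing training 361 days ago vs limit 365 → met
5. condition 'operates branch offices' holds; trust-account reconciliation 49 days ago vs limit 45 → not met
6. unresolved consumer complaints 3 ≤ 4 → met
7. errors-and-omissions renewal 726 days ago vs limit 730 → met
8. licensed associate brokers 7 ≥ 5 → met
9. trust account balance $80,000 ≥ $55,000 → met
10. advertising compliance review 67 days ago vs limit 60 → not met
11. fair-housing poster present → met
Not met: 3 of 11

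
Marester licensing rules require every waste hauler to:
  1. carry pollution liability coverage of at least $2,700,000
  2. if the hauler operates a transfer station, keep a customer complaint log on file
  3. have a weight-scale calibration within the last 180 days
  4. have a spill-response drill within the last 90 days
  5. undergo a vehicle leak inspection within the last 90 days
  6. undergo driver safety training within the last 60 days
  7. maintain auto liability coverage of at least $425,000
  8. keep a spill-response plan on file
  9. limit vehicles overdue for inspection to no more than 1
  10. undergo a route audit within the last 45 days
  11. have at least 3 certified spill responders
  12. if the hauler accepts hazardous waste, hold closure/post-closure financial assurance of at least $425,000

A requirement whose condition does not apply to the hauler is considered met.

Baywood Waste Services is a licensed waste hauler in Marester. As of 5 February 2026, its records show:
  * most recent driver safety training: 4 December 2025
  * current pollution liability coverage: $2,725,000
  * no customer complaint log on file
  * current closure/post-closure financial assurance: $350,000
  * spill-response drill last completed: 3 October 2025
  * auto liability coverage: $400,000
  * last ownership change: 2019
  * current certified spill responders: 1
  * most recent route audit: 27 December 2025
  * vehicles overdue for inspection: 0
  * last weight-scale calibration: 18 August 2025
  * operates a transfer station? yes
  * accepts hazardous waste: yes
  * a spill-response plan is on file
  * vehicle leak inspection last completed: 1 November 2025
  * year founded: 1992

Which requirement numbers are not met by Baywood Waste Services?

2, 4, 5, 6, 7, 11, 12

1. pollution liability coverage $2,725,000 ≥ $2,700,000 → met
2. condition 'operates a transfer station' holds; customer complaint log absent → not met
3. weight-scale calibration 171 days ago vs limit 180 → met
4. spill-response drill 125 days ago vs limit 90 → not met
5. vehicle leak inspection 96 days ago vs limit 90 → not met
6. driver safety training 63 days ago vs limit 60 → not met
7. auto liability coverage $400,000 < $425,000 → not met
8. spill-response plan present → met
9. vehicles overdue for inspection 0 ≤ 1 → met
10. route audit 40 days ago vs limit 45 → met
11. certified spill responders 1 < 3 → not met
12. condition 'accepts hazardous waste' holds; closure/post-closure financial assurance $350,000 < $425,000 → not met
Not met: 2, 4, 5, 6, 7, 11, 12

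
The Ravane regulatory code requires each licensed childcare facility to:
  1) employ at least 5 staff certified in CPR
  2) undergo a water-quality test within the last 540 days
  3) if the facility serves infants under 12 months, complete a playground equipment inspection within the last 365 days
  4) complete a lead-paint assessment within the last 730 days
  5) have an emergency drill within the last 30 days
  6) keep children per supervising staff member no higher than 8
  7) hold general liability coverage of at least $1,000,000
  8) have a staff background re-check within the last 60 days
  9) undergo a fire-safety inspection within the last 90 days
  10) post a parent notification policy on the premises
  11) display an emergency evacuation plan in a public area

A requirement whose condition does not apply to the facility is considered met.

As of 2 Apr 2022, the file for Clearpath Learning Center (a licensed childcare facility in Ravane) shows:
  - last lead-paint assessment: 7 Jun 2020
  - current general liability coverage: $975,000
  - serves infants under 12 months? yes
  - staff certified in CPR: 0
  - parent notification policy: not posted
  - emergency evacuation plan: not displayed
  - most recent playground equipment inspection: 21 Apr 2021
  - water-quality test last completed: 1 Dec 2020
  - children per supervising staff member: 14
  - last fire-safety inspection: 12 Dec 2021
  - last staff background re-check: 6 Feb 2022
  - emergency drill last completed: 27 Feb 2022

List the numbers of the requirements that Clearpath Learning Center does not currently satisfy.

1, 5, 6, 7, 9, 10, 11

1. staff certified in CPR 0 < 5 → not met
2. water-quality test 487 days ago vs limit 540 → met
3. condition 'serves infants under 12 months' holds; playground equipment inspection 346 days ago vs limit 365 → met
4. lead-paint assessment 664 days ago vs limit 730 → met
5. emergency drill 34 days ago vs limit 30 → not met
6. children per supervising staff member 14 > 8 → not met
7. general liability coverage $975,000 < $1,000,000 → not met
8. staff background re-check 55 days ago vs limit 60 → met
9. fire-safety inspection 111 days ago vs limit 90 → not met
10. parent notification policy absent → not met
11. emergency evacuation plan absent → not met
Not met: 1, 5, 6, 7, 9, 10, 11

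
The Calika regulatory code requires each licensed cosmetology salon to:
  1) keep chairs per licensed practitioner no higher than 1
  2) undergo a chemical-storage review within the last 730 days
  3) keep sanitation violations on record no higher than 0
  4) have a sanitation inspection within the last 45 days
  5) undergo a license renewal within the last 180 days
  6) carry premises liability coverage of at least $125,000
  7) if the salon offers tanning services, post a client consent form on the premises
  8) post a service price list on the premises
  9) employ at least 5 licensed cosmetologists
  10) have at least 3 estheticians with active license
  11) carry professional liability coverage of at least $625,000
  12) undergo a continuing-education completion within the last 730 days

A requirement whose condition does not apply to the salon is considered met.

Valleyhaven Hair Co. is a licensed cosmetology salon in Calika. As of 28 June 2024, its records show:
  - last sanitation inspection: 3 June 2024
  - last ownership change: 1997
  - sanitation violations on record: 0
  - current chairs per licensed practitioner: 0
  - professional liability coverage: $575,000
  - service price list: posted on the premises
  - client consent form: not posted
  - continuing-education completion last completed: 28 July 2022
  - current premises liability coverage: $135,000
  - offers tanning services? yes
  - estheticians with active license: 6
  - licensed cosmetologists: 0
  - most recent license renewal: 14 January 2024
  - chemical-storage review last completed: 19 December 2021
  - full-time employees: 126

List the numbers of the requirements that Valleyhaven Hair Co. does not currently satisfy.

1. chairs per licensed practitioner 0 ≤ 1 → met
2. chemical-storage review 922 days ago vs limit 730 → not met
3. sanitation violations on record 0 ≤ 0 → met
4. sanitation inspection 25 days ago vs limit 45 → met
5. license renewal 166 days ago vs limit 180 → met
6. premises liability coverage $135,000 ≥ $125,000 → met
7. condition 'offers tanning services' holds; client consent form absent → not met
8. service price list present → met
9. licensed cosmetologists 0 < 5 → not met
10. estheticians with active license 6 ≥ 3 → met
11. professional liability coverage $575,000 < $625,000 → not met
12. continuing-education completion 701 days ago vs limit 730 → met
Not met: 2, 7, 9, 11

2, 7, 9, 11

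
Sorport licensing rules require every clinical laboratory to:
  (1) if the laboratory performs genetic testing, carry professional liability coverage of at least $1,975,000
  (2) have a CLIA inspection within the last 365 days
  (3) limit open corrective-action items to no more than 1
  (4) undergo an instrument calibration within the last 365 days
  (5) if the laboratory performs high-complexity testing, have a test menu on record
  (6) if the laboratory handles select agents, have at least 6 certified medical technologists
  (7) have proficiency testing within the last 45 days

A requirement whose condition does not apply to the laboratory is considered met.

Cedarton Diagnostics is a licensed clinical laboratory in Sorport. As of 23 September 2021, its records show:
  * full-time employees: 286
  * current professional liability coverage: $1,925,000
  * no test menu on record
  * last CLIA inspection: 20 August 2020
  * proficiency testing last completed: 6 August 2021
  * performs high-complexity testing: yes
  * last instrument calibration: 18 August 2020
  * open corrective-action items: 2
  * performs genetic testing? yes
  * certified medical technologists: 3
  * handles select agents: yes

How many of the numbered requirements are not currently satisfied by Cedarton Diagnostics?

7

1. condition 'performs genetic testing' holds; professional liability coverage $1,925,000 < $1,975,000 → not met
2. CLIA inspection 399 days ago vs limit 365 → not met
3. open corrective-action items 2 > 1 → not met
4. instrument calibration 401 days ago vs limit 365 → not met
5. condition 'performs high-complexity testing' holds; test menu absent → not met
6. condition 'handles select agents' holds; certified medical technologists 3 < 6 → not met
7. proficiency testing 48 days ago vs limit 45 → not met
Not met: 7 of 7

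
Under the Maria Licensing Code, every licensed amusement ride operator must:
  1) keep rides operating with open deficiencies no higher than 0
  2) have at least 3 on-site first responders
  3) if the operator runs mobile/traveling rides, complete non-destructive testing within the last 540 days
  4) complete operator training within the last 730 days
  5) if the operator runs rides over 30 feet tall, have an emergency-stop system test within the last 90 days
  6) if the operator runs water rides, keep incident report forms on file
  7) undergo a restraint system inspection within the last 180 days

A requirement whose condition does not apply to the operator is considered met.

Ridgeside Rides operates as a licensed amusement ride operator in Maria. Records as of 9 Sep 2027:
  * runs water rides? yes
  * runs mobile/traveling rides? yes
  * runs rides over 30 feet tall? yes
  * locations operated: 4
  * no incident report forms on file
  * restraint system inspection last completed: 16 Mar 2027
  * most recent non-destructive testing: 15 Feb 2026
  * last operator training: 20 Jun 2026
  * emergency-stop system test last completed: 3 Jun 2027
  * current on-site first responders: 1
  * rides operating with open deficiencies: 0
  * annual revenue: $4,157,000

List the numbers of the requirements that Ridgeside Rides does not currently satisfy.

1. rides operating with open deficiencies 0 ≤ 0 → met
2. on-site first responders 1 < 3 → not met
3. condition 'runs mobile/traveling rides' holds; non-destructive testing 571 days ago vs limit 540 → not met
4. operator training 446 days ago vs limit 730 → met
5. condition 'runs rides over 30 feet tall' holds; emergency-stop system test 98 days ago vs limit 90 → not met
6. condition 'runs water rides' holds; incident report forms absent → not met
7. restraint system inspection 177 days ago vs limit 180 → met
Not met: 2, 3, 5, 6

2, 3, 5, 6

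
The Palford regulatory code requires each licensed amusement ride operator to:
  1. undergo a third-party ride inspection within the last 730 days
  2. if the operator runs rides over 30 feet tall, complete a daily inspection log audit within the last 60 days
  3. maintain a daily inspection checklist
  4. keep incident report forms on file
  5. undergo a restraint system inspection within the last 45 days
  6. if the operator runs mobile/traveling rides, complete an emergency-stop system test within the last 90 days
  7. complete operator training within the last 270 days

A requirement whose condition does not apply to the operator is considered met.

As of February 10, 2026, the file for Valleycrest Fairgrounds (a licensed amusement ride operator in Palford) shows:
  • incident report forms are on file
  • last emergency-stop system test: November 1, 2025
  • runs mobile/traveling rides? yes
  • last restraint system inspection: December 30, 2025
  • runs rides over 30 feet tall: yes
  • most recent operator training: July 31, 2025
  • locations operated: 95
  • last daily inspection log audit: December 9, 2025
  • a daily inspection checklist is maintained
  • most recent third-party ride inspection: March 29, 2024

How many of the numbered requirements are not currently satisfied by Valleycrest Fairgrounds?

2

1. third-party ride inspection 683 days ago vs limit 730 → met
2. condition 'runs rides over 30 feet tall' holds; daily inspection log audit 63 days ago vs limit 60 → not met
3. daily inspection checklist present → met
4. incident report forms present → met
5. restraint system inspection 42 days ago vs limit 45 → met
6. condition 'runs mobile/traveling rides' holds; emergency-stop system test 101 days ago vs limit 90 → not met
7. operator training 194 days ago vs limit 270 → met
Not met: 2 of 7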